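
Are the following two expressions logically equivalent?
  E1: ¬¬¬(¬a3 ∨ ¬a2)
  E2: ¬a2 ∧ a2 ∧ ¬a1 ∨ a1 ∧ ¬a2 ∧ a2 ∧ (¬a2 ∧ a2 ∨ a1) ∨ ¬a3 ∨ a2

E1: ¬¬¬(¬a3 ∨ ¬a2)
    = ¬¬(a3 ∧ a2)   [De Morgan]
    = a3 ∧ a2   [double negation]
E2: ¬a2 ∧ a2 ∧ ¬a1 ∨ a1 ∧ ¬a2 ∧ a2 ∧ (¬a2 ∧ a2 ∨ a1) ∨ ¬a3 ∨ a2
    = ¬a2 ∧ a2 ∧ ¬a1 ∨ a1 ∧ ¬a2 ∧ a2 ∨ ¬a3 ∨ a2   [absorption]
    = ¬a2 ∧ a2 ∨ ¬a3 ∨ a2   [distribution]
    = ¬a3 ∨ a2   [complement / identity]
These differ: at a1=0, a2=1, a3=0, E1 = 0 but E2 = 1.

No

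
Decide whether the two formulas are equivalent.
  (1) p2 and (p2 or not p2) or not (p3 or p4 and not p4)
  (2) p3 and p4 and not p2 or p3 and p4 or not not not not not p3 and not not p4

E1: p2 and (p2 or not p2) or not (p3 or p4 and not p4)
    = p2 or not (p3 or p4 and not p4)   [complement / identity]
    = p2 or not p3   [complement / identity]
E2: p3 and p4 and not p2 or p3 and p4 or not not not not not p3 and not not p4
    = p3 and p4 or not not not not not p3 and not not p4   [absorption]
    = p3 and p4 or not not not p3 and not not p4   [double negation]
    = p3 and p4 or not not not p3 and p4   [double negation]
    = p3 and p4 or not p3 and p4   [double negation]
    = p4   [distribution]
These differ: at p2=1, p3=0, p4=0, E1 = 1 but E2 = 0.

No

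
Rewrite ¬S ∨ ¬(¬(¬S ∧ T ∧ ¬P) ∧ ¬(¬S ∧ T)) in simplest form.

¬S ∨ ¬(¬(¬S ∧ T ∧ ¬P) ∧ ¬(¬S ∧ T))
= ¬S ∨ ¬S ∧ T ∧ ¬P ∨ ¬S ∧ T   (De Morgan)
= ¬S ∨ ¬S ∧ T   (absorption)
= ¬S   (absorption)

¬S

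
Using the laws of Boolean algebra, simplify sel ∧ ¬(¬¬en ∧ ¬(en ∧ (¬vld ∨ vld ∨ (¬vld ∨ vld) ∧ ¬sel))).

sel ∧ ¬(¬¬en ∧ ¬(en ∧ (¬vld ∨ vld ∨ (¬vld ∨ vld) ∧ ¬sel)))
= sel ∧ ¬(¬¬en ∧ ¬(en ∧ (¬vld ∨ vld)))   — absorption
= sel ∧ (¬en ∨ en ∧ (¬vld ∨ vld))   — De Morgan
= sel ∧ (¬en ∨ en)   — complement / identity
= sel   — complement / identity

sel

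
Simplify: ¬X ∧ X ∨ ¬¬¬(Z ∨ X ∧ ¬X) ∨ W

¬Z ∨ W

¬X ∧ X ∨ ¬¬¬(Z ∨ X ∧ ¬X) ∨ W
= ¬X ∧ X ∨ ¬¬¬Z ∨ W   (complement / identity)
= ¬X ∧ X ∨ ¬Z ∨ W   (double negation)
= ¬Z ∨ W   (complement / identity)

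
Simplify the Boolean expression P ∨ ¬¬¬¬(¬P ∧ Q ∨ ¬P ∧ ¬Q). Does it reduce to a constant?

P ∨ ¬¬¬¬(¬P ∧ Q ∨ ¬P ∧ ¬Q)
= P ∨ ¬¬¬¬¬P   [distribution]
= P ∨ ¬¬¬P   [double negation]
= P ∨ ¬P   [double negation]
= True   [complement]

True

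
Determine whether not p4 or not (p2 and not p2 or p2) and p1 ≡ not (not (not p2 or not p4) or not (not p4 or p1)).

E1: not p4 or not (p2 and not p2 or p2) and p1
    = not p4 or not p2 and p1
E2: not (not (not p2 or not p4) or not (not p4 or p1))
    = (not p2 or not p4) and (not p4 or p1)
    = not p4 or not p2 and p1
Both reduce to not p4 or not p2 and p1, so they are equivalent.

Yes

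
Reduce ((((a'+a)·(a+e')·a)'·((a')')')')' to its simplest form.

a'

((((a'+a)·(a+e')·a)'·((a')')')')'
= ((((a+e')·a)'·((a')')')')'
= ((a'·((a')')')')'
= ((a'·a')')'
= ((a')')'
= a'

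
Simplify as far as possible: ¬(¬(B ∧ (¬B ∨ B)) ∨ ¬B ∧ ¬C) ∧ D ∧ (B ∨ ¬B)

B ∧ D

¬(¬(B ∧ (¬B ∨ B)) ∨ ¬B ∧ ¬C) ∧ D ∧ (B ∨ ¬B)
= ¬(¬B ∨ ¬B ∧ ¬C) ∧ D ∧ (B ∨ ¬B)
= ¬(¬B ∨ ¬B ∧ ¬C) ∧ D
= ¬¬B ∧ D
= B ∧ D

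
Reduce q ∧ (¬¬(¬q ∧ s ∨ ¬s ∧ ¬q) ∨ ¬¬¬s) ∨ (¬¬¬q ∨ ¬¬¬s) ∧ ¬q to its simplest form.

q ∧ (¬¬(¬q ∧ s ∨ ¬s ∧ ¬q) ∨ ¬¬¬s) ∨ (¬¬¬q ∨ ¬¬¬s) ∧ ¬q
= q ∧ (¬¬¬q ∨ ¬¬¬s) ∨ (¬¬¬q ∨ ¬¬¬s) ∧ ¬q   — distribution
= ¬¬¬q ∨ ¬¬¬s   — distribution
= ¬q ∨ ¬¬¬s   — double negation
= ¬q ∨ ¬s   — double negation

¬q ∨ ¬s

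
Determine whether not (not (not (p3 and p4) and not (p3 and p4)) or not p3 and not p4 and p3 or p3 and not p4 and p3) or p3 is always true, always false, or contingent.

not (not (not (p3 and p4) and not (p3 and p4)) or not p3 and not p4 and p3 or p3 and not p4 and p3) or p3
= not (not (not (p3 and p4) and not (p3 and p4)) or not p4 and p3) or p3   [distribution]
= not (not not (p3 and p4) or not p4 and p3) or p3   [idempotence]
= not (p3 and p4 or not p4 and p3) or p3   [double negation]
= not p3 or p3   [distribution]
= True   [complement]

always true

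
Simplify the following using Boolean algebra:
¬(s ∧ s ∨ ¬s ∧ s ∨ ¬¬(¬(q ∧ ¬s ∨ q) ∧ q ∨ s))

¬s

¬(s ∧ s ∨ ¬s ∧ s ∨ ¬¬(¬(q ∧ ¬s ∨ q) ∧ q ∨ s))
= ¬(s ∧ s ∨ ¬s ∧ s ∨ ¬¬(¬q ∧ q ∨ s))   [absorption]
= ¬(s ∧ s ∨ ¬s ∧ s ∨ ¬¬s)   [complement / identity]
= ¬(s ∨ ¬¬s)   [distribution]
= ¬(s ∨ s)   [double negation]
= ¬s   [idempotence]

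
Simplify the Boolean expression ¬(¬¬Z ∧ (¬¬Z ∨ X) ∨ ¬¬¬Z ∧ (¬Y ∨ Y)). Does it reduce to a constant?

False

¬(¬¬Z ∧ (¬¬Z ∨ X) ∨ ¬¬¬Z ∧ (¬Y ∨ Y))
= ¬(¬¬Z ∨ ¬¬¬Z ∧ (¬Y ∨ Y))
= ¬(¬¬Z ∨ ¬¬¬Z)
= ¬Z ∧ ¬¬Z
= ¬Z ∧ Z
= False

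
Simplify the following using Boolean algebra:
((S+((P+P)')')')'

((S+((P+P)')')')'
= ((S+P+P)')'
= ((S+P)')'
= S+P

S+P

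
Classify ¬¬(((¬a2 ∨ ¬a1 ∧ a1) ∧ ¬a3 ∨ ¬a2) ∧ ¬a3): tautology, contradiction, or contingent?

¬¬(((¬a2 ∨ ¬a1 ∧ a1) ∧ ¬a3 ∨ ¬a2) ∧ ¬a3)
= ¬¬((¬a2 ∧ ¬a3 ∨ ¬a2) ∧ ¬a3)
= ¬¬(¬a2 ∧ ¬a3)
= ¬a2 ∧ ¬a3
This depends on a2, a3, so it is not a constant.

contingent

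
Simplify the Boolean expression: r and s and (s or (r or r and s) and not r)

r and s and (s or (r or r and s) and not r)
= r and s and (s or r and not r)   [absorption]
= r and s and s   [complement / identity]
= r and s   [idempotence]

r and s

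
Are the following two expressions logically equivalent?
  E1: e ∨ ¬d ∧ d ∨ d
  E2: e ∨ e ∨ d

E1: e ∨ ¬d ∧ d ∨ d
    = e ∨ d
E2: e ∨ e ∨ d
    = e ∨ d
Both reduce to e ∨ d, so they are equivalent.

Yes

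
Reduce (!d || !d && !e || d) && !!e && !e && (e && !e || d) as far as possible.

false

(!d || !d && !e || d) && !!e && !e && (e && !e || d)
= (!d || d) && !!e && !e && (e && !e || d)   — absorption
= (!d || d) && e && !e && (e && !e || d)   — double negation
= e && !e && (e && !e || d)   — complement / identity
= e && !e   — absorption
= false   — complement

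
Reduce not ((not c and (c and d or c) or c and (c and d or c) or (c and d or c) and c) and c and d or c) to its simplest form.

not c

not ((not c and (c and d or c) or c and (c and d or c) or (c and d or c) and c) and c and d or c)
= not ((c and d or c or (c and d or c) and c) and c and d or c)   — distribution
= not ((c and d or c) and c and d or c)   — absorption
= not (c and d or c)   — absorption
= not c   — absorption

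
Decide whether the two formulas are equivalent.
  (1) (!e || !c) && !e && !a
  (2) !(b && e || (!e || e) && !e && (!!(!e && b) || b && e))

E1: (!e || !c) && !e && !a
    = !e && !a   — absorption
E2: !(b && e || (!e || e) && !e && (!!(!e && b) || b && e))
    = !(b && e || !e && (!!(!e && b) || b && e))   — complement / identity
    = !(b && e || !e && (!e && b || b && e))   — double negation
    = !(b && e || !e && b)   — distribution
    = !b   — distribution
These differ: at a=1, b=0, c=1, e=0, E1 = 0 but E2 = 1.

No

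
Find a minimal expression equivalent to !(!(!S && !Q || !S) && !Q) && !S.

!(!(!S && !Q || !S) && !Q) && !S
= !(!!S && !Q) && !S   — absorption
= (!S || Q) && !S   — De Morgan
= !S   — absorption

!S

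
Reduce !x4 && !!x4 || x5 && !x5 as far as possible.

false

!x4 && !!x4 || x5 && !x5
= !x4 && x4 || x5 && !x5
= x5 && !x5
= false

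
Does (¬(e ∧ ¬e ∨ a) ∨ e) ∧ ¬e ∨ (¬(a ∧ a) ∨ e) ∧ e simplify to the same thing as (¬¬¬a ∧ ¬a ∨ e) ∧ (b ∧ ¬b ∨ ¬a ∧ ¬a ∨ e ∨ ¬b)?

Yes

E1: (¬(e ∧ ¬e ∨ a) ∨ e) ∧ ¬e ∨ (¬(a ∧ a) ∨ e) ∧ e
    = (¬a ∨ e) ∧ ¬e ∨ (¬(a ∧ a) ∨ e) ∧ e   (complement / identity)
    = (¬a ∨ e) ∧ ¬e ∨ (¬a ∨ e) ∧ e   (idempotence)
    = ¬a ∨ e   (distribution)
E2: (¬¬¬a ∧ ¬a ∨ e) ∧ (b ∧ ¬b ∨ ¬a ∧ ¬a ∨ e ∨ ¬b)
    = (¬a ∧ ¬a ∨ e) ∧ (b ∧ ¬b ∨ ¬a ∧ ¬a ∨ e ∨ ¬b)   (double negation)
    = (¬a ∧ ¬a ∨ e) ∧ (¬a ∧ ¬a ∨ e ∨ ¬b)   (complement / identity)
    = ¬a ∧ ¬a ∨ e   (absorption)
    = ¬a ∨ e   (idempotence)
Both reduce to ¬a ∨ e, so they are equivalent.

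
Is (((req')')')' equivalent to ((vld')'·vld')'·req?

Yes

E1: (((req')')')'
    = (req')'   [double negation]
    = req   [double negation]
E2: ((vld')'·vld')'·req
    = (vld'+vld)·req   [De Morgan]
    = req   [complement / identity]
Both reduce to req, so they are equivalent.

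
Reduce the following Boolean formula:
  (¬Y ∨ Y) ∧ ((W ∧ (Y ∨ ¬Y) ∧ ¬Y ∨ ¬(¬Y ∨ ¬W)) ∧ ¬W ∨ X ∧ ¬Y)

X ∧ ¬Y

(¬Y ∨ Y) ∧ ((W ∧ (Y ∨ ¬Y) ∧ ¬Y ∨ ¬(¬Y ∨ ¬W)) ∧ ¬W ∨ X ∧ ¬Y)
= (W ∧ (Y ∨ ¬Y) ∧ ¬Y ∨ ¬(¬Y ∨ ¬W)) ∧ ¬W ∨ X ∧ ¬Y
= (W ∧ (Y ∨ ¬Y) ∧ ¬Y ∨ Y ∧ W) ∧ ¬W ∨ X ∧ ¬Y
= (W ∧ ¬Y ∨ Y ∧ W) ∧ ¬W ∨ X ∧ ¬Y
= W ∧ ¬W ∨ X ∧ ¬Y
= X ∧ ¬Y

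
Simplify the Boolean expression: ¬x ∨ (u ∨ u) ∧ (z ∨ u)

¬x ∨ (u ∨ u) ∧ (z ∨ u)
= ¬x ∨ u ∧ z ∨ u   — distribution
= ¬x ∨ u   — absorption

¬x ∨ u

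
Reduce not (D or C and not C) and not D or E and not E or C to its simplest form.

not D or C

not (D or C and not C) and not D or E and not E or C
= not D and not D or E and not E or C   — complement / identity
= not D or E and not E or C   — idempotence
= not D or C   — complement / identity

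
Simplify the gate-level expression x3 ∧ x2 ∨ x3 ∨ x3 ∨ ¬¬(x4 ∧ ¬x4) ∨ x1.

x3 ∨ x1

x3 ∧ x2 ∨ x3 ∨ x3 ∨ ¬¬(x4 ∧ ¬x4) ∨ x1
= x3 ∨ x3 ∨ ¬¬(x4 ∧ ¬x4) ∨ x1   [absorption]
= x3 ∨ x3 ∨ x4 ∧ ¬x4 ∨ x1   [double negation]
= x3 ∨ x3 ∨ x1   [complement / identity]
= x3 ∨ x1   [idempotence]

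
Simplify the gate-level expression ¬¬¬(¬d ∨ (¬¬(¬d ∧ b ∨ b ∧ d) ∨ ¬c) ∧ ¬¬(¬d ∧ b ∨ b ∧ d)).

¬¬¬(¬d ∨ (¬¬(¬d ∧ b ∨ b ∧ d) ∨ ¬c) ∧ ¬¬(¬d ∧ b ∨ b ∧ d))
= ¬¬¬(¬d ∨ ¬¬(¬d ∧ b ∨ b ∧ d))   (absorption)
= ¬¬¬(¬d ∨ ¬¬b)   (distribution)
= ¬(¬d ∨ ¬¬b)   (double negation)
= d ∧ ¬b   (De Morgan)

d ∧ ¬b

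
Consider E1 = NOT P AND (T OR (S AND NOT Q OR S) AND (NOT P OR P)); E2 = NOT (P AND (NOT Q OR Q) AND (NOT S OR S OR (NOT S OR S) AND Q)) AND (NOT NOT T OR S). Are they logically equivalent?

Yes

E1: NOT P AND (T OR (S AND NOT Q OR S) AND (NOT P OR P))
    = NOT P AND (T OR S AND (NOT P OR P))   — absorption
    = NOT P AND (T OR S)   — complement / identity
E2: NOT (P AND (NOT Q OR Q) AND (NOT S OR S OR (NOT S OR S) AND Q)) AND (NOT NOT T OR S)
    = NOT (P AND (NOT Q OR Q) AND (NOT S OR S)) AND (NOT NOT T OR S)   — absorption
    = NOT (P AND (NOT Q OR Q) AND (NOT S OR S)) AND (T OR S)   — double negation
    = NOT (P AND (NOT Q OR Q)) AND (T OR S)   — complement / identity
    = NOT P AND (T OR S)   — complement / identity
Both reduce to NOT P AND (T OR S), so they are equivalent.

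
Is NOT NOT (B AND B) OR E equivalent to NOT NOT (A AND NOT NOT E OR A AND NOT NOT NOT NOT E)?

No

E1: NOT NOT (B AND B) OR E
    = NOT NOT B OR E   (idempotence)
    = B OR E   (double negation)
E2: NOT NOT (A AND NOT NOT E OR A AND NOT NOT NOT NOT E)
    = NOT NOT (A AND NOT NOT E OR A AND NOT NOT E)   (double negation)
    = NOT NOT (A AND NOT NOT E)   (idempotence)
    = A AND NOT NOT E   (double negation)
    = A AND E   (double negation)
These differ: at A=0, B=1, E=0, E1 = 1 but E2 = 0.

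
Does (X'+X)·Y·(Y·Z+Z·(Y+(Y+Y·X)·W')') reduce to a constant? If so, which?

no

(X'+X)·Y·(Y·Z+Z·(Y+(Y+Y·X)·W')')
= (X'+X)·Y·(Y·Z+Z·(Y+Y·W')')   — absorption
= (X'+X)·Y·(Y·Z+Z·Y')   — absorption
= Y·(Y·Z+Z·Y')   — complement / identity
= Y·Z   — distribution
This depends on Y, Z, so it is not a constant.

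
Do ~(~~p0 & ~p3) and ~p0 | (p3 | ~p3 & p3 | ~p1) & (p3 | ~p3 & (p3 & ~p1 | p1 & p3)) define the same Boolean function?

E1: ~(~~p0 & ~p3)
    = ~p0 | p3   [De Morgan]
E2: ~p0 | (p3 | ~p3 & p3 | ~p1) & (p3 | ~p3 & (p3 & ~p1 | p1 & p3))
    = ~p0 | (p3 | ~p3 & p3 | ~p1) & (p3 | ~p3 & p3)   [distribution]
    = ~p0 | p3 | ~p3 & p3   [absorption]
    = ~p0 | p3   [complement / identity]
Both reduce to ~p0 | p3, so they are equivalent.

Yes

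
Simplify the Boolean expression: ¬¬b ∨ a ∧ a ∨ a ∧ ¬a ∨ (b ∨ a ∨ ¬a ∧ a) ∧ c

¬¬b ∨ a ∧ a ∨ a ∧ ¬a ∨ (b ∨ a ∨ ¬a ∧ a) ∧ c
= ¬¬b ∨ a ∨ (b ∨ a ∨ ¬a ∧ a) ∧ c   — distribution
= ¬¬b ∨ a ∨ (b ∨ a) ∧ c   — complement / identity
= b ∨ a ∨ (b ∨ a) ∧ c   — double negation
= b ∨ a   — absorption

b ∨ a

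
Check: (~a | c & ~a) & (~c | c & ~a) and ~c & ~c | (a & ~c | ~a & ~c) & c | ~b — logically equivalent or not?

No

E1: (~a | c & ~a) & (~c | c & ~a)
    = ~a & ~c | c & ~a   [distribution]
    = ~a   [distribution]
E2: ~c & ~c | (a & ~c | ~a & ~c) & c | ~b
    = ~c & ~c | ~c & c | ~b   [distribution]
    = ~c | ~b   [distribution]
These differ: at a=1, b=0, c=0, E1 = 0 but E2 = 1.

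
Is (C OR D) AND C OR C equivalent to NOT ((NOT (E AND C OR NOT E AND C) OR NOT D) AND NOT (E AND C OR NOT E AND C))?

E1: (C OR D) AND C OR C
    = C OR C   [absorption]
    = C   [idempotence]
E2: NOT ((NOT (E AND C OR NOT E AND C) OR NOT D) AND NOT (E AND C OR NOT E AND C))
    = NOT NOT (E AND C OR NOT E AND C)   [absorption]
    = NOT NOT C   [distribution]
    = C   [double negation]
Both reduce to C, so they are equivalent.

Yes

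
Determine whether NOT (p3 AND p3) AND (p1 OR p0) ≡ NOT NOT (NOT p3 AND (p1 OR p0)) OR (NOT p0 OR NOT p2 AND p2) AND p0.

Yes

E1: NOT (p3 AND p3) AND (p1 OR p0)
    = NOT p3 AND (p1 OR p0)   (idempotence)
E2: NOT NOT (NOT p3 AND (p1 OR p0)) OR (NOT p0 OR NOT p2 AND p2) AND p0
    = NOT NOT (NOT p3 AND (p1 OR p0)) OR NOT p0 AND p0   (complement / identity)
    = NOT p3 AND (p1 OR p0) OR NOT p0 AND p0   (double negation)
    = NOT p3 AND (p1 OR p0)   (complement / identity)
Both reduce to NOT p3 AND (p1 OR p0), so they are equivalent.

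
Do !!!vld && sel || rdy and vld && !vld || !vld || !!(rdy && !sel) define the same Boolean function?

No

E1: !!!vld && sel || rdy
    = !vld && sel || rdy   — double negation
E2: vld && !vld || !vld || !!(rdy && !sel)
    = vld && !vld || !vld || rdy && !sel   — double negation
    = !vld || rdy && !sel   — complement / identity
These differ: at rdy=0, sel=0, vld=0, E1 = 0 but E2 = 1.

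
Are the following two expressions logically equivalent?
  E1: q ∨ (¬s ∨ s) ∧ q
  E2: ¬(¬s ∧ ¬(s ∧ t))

E1: q ∨ (¬s ∨ s) ∧ q
    = q ∨ q   (complement / identity)
    = q   (idempotence)
E2: ¬(¬s ∧ ¬(s ∧ t))
    = s ∨ s ∧ t   (De Morgan)
    = s   (absorption)
These differ: at q=1, s=0, t=0, E1 = 1 but E2 = 0.

No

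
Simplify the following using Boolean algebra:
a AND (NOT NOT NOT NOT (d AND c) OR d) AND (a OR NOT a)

a AND (NOT NOT NOT NOT (d AND c) OR d) AND (a OR NOT a)
= a AND (NOT NOT (d AND c) OR d) AND (a OR NOT a)   (double negation)
= a AND (NOT NOT (d AND c) OR d)   (complement / identity)
= a AND (d AND c OR d)   (double negation)
= a AND d   (absorption)

a AND d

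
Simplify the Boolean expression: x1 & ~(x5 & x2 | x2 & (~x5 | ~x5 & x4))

x1 & ~x2

x1 & ~(x5 & x2 | x2 & (~x5 | ~x5 & x4))
= x1 & ~(x5 & x2 | x2 & ~x5)   — absorption
= x1 & ~x2   — distribution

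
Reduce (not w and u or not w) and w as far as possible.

False

(not w and u or not w) and w
= not w and w   — absorption
= False   — complement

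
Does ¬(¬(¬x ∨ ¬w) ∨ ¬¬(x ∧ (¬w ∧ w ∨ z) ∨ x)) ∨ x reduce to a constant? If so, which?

¬(¬(¬x ∨ ¬w) ∨ ¬¬(x ∧ (¬w ∧ w ∨ z) ∨ x)) ∨ x
= ¬(¬(¬x ∨ ¬w) ∨ ¬¬(x ∧ z ∨ x)) ∨ x   [complement / identity]
= (¬x ∨ ¬w) ∧ ¬(x ∧ z ∨ x) ∨ x   [De Morgan]
= (¬x ∨ ¬w) ∧ ¬x ∨ x   [absorption]
= ¬x ∨ x   [absorption]
= True   [complement]

yes, True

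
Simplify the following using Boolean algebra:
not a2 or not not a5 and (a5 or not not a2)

not a2 or a5

not a2 or not not a5 and (a5 or not not a2)
= not a2 or not not a5 and (a5 or a2)   — double negation
= not a2 or a5 and (a5 or a2)   — double negation
= not a2 or a5   — absorption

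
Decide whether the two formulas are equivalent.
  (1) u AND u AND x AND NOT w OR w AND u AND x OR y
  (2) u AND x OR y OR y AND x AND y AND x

E1: u AND u AND x AND NOT w OR w AND u AND x OR y
    = u AND x AND NOT w OR w AND u AND x OR y   (idempotence)
    = u AND x OR y   (distribution)
E2: u AND x OR y OR y AND x AND y AND x
    = u AND x OR y OR y AND x   (idempotence)
    = u AND x OR y   (absorption)
Both reduce to u AND x OR y, so they are equivalent.

Yes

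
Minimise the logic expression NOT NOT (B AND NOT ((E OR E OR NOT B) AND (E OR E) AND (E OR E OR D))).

B AND NOT E

NOT NOT (B AND NOT ((E OR E OR NOT B) AND (E OR E) AND (E OR E OR D)))
= NOT NOT (B AND NOT ((E OR E) AND (E OR E OR D)))
= NOT NOT (B AND NOT (E OR E))
= B AND NOT (E OR E)
= B AND NOT E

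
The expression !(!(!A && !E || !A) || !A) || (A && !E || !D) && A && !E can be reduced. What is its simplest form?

!(!(!A && !E || !A) || !A) || (A && !E || !D) && A && !E
= (!A && !E || !A) && A || (A && !E || !D) && A && !E   [De Morgan]
= (!A && !E || !A) && A || A && !E   [absorption]
= !A && A || A && !E   [absorption]
= A && !E   [complement / identity]

A && !E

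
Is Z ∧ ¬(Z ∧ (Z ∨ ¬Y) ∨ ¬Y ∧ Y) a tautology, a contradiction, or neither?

Z ∧ ¬(Z ∧ (Z ∨ ¬Y) ∨ ¬Y ∧ Y)
= Z ∧ ¬(Z ∨ ¬Y ∧ Y)   [absorption]
= Z ∧ ¬Z   [complement / identity]
= False   [complement]

contradiction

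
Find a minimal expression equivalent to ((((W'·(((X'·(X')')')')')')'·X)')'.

W'·X

((((W'·(((X'·(X')')')')')')'·X)')'
= ((((W'·(X'·(X')')')')'·X)')'   [double negation]
= ((W'·(X'·(X')')')')'·X   [double negation]
= ((W'·(X'·X)')')'·X   [double negation]
= (W+X'·X)'·X   [De Morgan]
= W'·X   [complement / identity]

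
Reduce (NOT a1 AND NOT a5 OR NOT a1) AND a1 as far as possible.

FALSE

(NOT a1 AND NOT a5 OR NOT a1) AND a1
= NOT a1 AND a1   [absorption]
= FALSE   [complement]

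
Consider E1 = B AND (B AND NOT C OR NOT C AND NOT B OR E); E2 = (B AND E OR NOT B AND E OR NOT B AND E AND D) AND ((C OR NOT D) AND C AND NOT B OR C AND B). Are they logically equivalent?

E1: B AND (B AND NOT C OR NOT C AND NOT B OR E)
    = B AND (NOT C OR E)   [distribution]
E2: (B AND E OR NOT B AND E OR NOT B AND E AND D) AND ((C OR NOT D) AND C AND NOT B OR C AND B)
    = (B AND E OR NOT B AND E) AND ((C OR NOT D) AND C AND NOT B OR C AND B)   [absorption]
    = (B AND E OR NOT B AND E) AND (C AND NOT B OR C AND B)   [absorption]
    = E AND (C AND NOT B OR C AND B)   [distribution]
    = E AND C   [distribution]
These differ: at B=1, C=0, D=1, E=1, E1 = 1 but E2 = 0.

No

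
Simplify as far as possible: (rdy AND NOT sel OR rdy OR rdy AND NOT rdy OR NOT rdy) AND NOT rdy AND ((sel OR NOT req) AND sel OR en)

NOT rdy AND (sel OR en)

(rdy AND NOT sel OR rdy OR rdy AND NOT rdy OR NOT rdy) AND NOT rdy AND ((sel OR NOT req) AND sel OR en)
= (rdy AND NOT sel OR rdy OR NOT rdy) AND NOT rdy AND ((sel OR NOT req) AND sel OR en)
= (rdy OR NOT rdy) AND NOT rdy AND ((sel OR NOT req) AND sel OR en)
= (rdy OR NOT rdy) AND NOT rdy AND (sel OR en)
= NOT rdy AND (sel OR en)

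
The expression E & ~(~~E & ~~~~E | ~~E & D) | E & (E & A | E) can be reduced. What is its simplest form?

E & ~(~~E & ~~~~E | ~~E & D) | E & (E & A | E)
= E & ~(~~E & ~~E | ~~E & D) | E & (E & A | E)   — double negation
= E & ~(~~E & (~~E | D)) | E & (E & A | E)   — distribution
= E & ~~~E | E & (E & A | E)   — absorption
= E & ~E | E & (E & A | E)   — double negation
= E & ~E | E & E   — absorption
= E   — distribution

E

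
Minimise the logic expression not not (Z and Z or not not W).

not not (Z and Z or not not W)
= Z and Z or not not W   — double negation
= Z and Z or W   — double negation
= Z or W   — idempotence

Z or W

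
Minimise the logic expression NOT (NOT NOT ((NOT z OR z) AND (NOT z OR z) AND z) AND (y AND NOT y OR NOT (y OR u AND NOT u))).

NOT z OR y

NOT (NOT NOT ((NOT z OR z) AND (NOT z OR z) AND z) AND (y AND NOT y OR NOT (y OR u AND NOT u)))
= NOT (NOT NOT ((NOT z OR z) AND (NOT z OR z) AND z) AND NOT (y OR u AND NOT u))   [complement / identity]
= NOT (NOT NOT ((NOT z OR z) AND (NOT z OR z) AND z) AND NOT y)   [complement / identity]
= NOT ((NOT z OR z) AND (NOT z OR z) AND z) OR y   [De Morgan]
= NOT ((NOT z OR z) AND z) OR y   [idempotence]
= NOT z OR y   [complement / identity]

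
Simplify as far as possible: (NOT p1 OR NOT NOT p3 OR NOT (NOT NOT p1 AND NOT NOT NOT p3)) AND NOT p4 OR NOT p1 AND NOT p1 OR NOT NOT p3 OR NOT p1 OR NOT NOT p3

(NOT p1 OR NOT NOT p3 OR NOT (NOT NOT p1 AND NOT NOT NOT p3)) AND NOT p4 OR NOT p1 AND NOT p1 OR NOT NOT p3 OR NOT p1 OR NOT NOT p3
= (NOT p1 OR NOT NOT p3 OR NOT (NOT NOT p1 AND NOT NOT NOT p3)) AND NOT p4 OR NOT p1 OR NOT NOT p3 OR NOT p1 OR NOT NOT p3   [idempotence]
= (NOT p1 OR NOT NOT p3 OR NOT p1 OR NOT NOT p3) AND NOT p4 OR NOT p1 OR NOT NOT p3 OR NOT p1 OR NOT NOT p3   [De Morgan]
= NOT p1 OR NOT NOT p3 OR NOT p1 OR NOT NOT p3   [absorption]
= NOT p1 OR NOT NOT p3   [idempotence]
= NOT p1 OR p3   [double negation]

NOT p1 OR p3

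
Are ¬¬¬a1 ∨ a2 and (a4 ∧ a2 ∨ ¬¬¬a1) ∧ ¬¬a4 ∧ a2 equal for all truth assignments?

E1: ¬¬¬a1 ∨ a2
    = ¬a1 ∨ a2   (double negation)
E2: (a4 ∧ a2 ∨ ¬¬¬a1) ∧ ¬¬a4 ∧ a2
    = (a4 ∧ a2 ∨ ¬a1) ∧ ¬¬a4 ∧ a2   (double negation)
    = (a4 ∧ a2 ∨ ¬a1) ∧ a4 ∧ a2   (double negation)
    = a4 ∧ a2   (absorption)
These differ: at a1=0, a2=0, a4=0, E1 = 1 but E2 = 0.

No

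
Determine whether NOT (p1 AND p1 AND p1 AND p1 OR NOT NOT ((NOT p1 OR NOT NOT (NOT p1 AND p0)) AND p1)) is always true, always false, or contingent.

NOT (p1 AND p1 AND p1 AND p1 OR NOT NOT ((NOT p1 OR NOT NOT (NOT p1 AND p0)) AND p1))
= NOT (p1 AND p1 AND p1 AND p1 OR NOT NOT ((NOT p1 OR NOT p1 AND p0) AND p1))   (double negation)
= NOT (p1 AND p1 OR NOT NOT ((NOT p1 OR NOT p1 AND p0) AND p1))   (idempotence)
= NOT (p1 AND p1 OR (NOT p1 OR NOT p1 AND p0) AND p1)   (double negation)
= NOT (p1 AND p1 OR NOT p1 AND p1)   (absorption)
= NOT p1   (distribution)
This depends on p1, so it is not a constant.

contingent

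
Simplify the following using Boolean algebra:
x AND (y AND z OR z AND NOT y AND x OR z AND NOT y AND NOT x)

x AND z

x AND (y AND z OR z AND NOT y AND x OR z AND NOT y AND NOT x)
= x AND (y AND z OR z AND NOT y)   — distribution
= x AND z   — distribution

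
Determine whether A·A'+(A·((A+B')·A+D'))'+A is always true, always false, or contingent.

always true

A·A'+(A·((A+B')·A+D'))'+A
= (A·((A+B')·A+D'))'+A   [complement / identity]
= (A·(A+D'))'+A   [absorption]
= A'+A   [absorption]
= 1   [complement]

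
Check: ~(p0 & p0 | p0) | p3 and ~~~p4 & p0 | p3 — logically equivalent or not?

E1: ~(p0 & p0 | p0) | p3
    = ~(p0 | p0) | p3
    = ~p0 | p3
E2: ~~~p4 & p0 | p3
    = ~p4 & p0 | p3
These differ: at p0=0, p3=0, p4=1, E1 = 1 but E2 = 0.

No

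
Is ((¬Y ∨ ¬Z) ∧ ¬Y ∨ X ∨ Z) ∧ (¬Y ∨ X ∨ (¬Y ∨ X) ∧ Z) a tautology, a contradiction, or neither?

neither

((¬Y ∨ ¬Z) ∧ ¬Y ∨ X ∨ Z) ∧ (¬Y ∨ X ∨ (¬Y ∨ X) ∧ Z)
= (¬Y ∨ X ∨ Z) ∧ (¬Y ∨ X ∨ (¬Y ∨ X) ∧ Z)   (absorption)
= (¬Y ∨ X ∨ Z) ∧ (¬Y ∨ X)   (absorption)
= ¬Y ∨ X   (absorption)
This depends on X, Y, so it is not a constant.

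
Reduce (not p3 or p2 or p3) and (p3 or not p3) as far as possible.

(not p3 or p2 or p3) and (p3 or not p3)
= (not p3 or p2) and not p3 or p3
= not p3 or p3
= True

True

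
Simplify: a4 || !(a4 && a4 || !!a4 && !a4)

true

a4 || !(a4 && a4 || !!a4 && !a4)
= a4 || !(a4 && a4 || a4 && !a4)   — double negation
= a4 || !a4   — distribution
= true   — complement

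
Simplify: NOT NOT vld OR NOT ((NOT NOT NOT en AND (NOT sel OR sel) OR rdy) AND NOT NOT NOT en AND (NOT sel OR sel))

NOT NOT vld OR NOT ((NOT NOT NOT en AND (NOT sel OR sel) OR rdy) AND NOT NOT NOT en AND (NOT sel OR sel))
= NOT NOT vld OR NOT (NOT NOT NOT en AND (NOT sel OR sel))
= vld OR NOT (NOT NOT NOT en AND (NOT sel OR sel))
= vld OR NOT NOT NOT NOT en
= vld OR NOT NOT en
= vld OR en

vld OR en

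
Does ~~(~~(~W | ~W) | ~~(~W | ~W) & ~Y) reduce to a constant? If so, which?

~~(~~(~W | ~W) | ~~(~W | ~W) & ~Y)
= ~~~~(~W | ~W)   — absorption
= ~~~~~W   — idempotence
= ~~~W   — double negation
= ~W   — double negation
This depends on W, so it is not a constant.

no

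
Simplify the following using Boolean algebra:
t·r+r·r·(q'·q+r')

t·r+r·r·(q'·q+r')
= (t+r·(q'·q+r'))·r
= (t+r·r')·r
= t·r

t·r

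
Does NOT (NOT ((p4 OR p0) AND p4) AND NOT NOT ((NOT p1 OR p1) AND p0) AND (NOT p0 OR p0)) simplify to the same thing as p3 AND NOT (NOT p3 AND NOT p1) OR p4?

E1: NOT (NOT ((p4 OR p0) AND p4) AND NOT NOT ((NOT p1 OR p1) AND p0) AND (NOT p0 OR p0))
    = NOT (NOT p4 AND NOT NOT ((NOT p1 OR p1) AND p0) AND (NOT p0 OR p0))   (absorption)
    = NOT (NOT p4 AND NOT NOT p0 AND (NOT p0 OR p0))   (complement / identity)
    = NOT (NOT p4 AND NOT NOT p0)   (complement / identity)
    = p4 OR NOT p0   (De Morgan)
E2: p3 AND NOT (NOT p3 AND NOT p1) OR p4
    = p3 AND (p3 OR p1) OR p4   (De Morgan)
    = p3 OR p4   (absorption)
These differ: at p0=0, p1=0, p3=0, p4=0, E1 = 1 but E2 = 0.

No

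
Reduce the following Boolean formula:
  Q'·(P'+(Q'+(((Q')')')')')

Q'·(P'+(Q'+(((Q')')')')')
= Q'·(P'+(Q'+(Q')')')   [double negation]
= Q'·(P'+Q·Q')   [De Morgan]
= Q'·P'   [complement / identity]

Q'·P'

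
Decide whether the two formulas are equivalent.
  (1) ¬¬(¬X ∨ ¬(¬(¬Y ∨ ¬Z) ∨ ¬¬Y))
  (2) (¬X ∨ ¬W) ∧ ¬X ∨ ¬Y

Yes

E1: ¬¬(¬X ∨ ¬(¬(¬Y ∨ ¬Z) ∨ ¬¬Y))
    = ¬X ∨ ¬(¬(¬Y ∨ ¬Z) ∨ ¬¬Y)
    = ¬X ∨ (¬Y ∨ ¬Z) ∧ ¬Y
    = ¬X ∨ ¬Y
E2: (¬X ∨ ¬W) ∧ ¬X ∨ ¬Y
    = ¬X ∨ ¬Y
Both reduce to ¬X ∨ ¬Y, so they are equivalent.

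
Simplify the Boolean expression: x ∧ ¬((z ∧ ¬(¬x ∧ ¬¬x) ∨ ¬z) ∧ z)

x ∧ ¬z

x ∧ ¬((z ∧ ¬(¬x ∧ ¬¬x) ∨ ¬z) ∧ z)
= x ∧ ¬((z ∧ (x ∨ ¬x) ∨ ¬z) ∧ z)   — De Morgan
= x ∧ ¬((z ∨ ¬z) ∧ z)   — complement / identity
= x ∧ ¬z   — complement / identity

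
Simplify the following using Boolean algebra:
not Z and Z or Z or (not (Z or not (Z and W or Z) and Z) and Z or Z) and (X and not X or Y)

not Z and Z or Z or (not (Z or not (Z and W or Z) and Z) and Z or Z) and (X and not X or Y)
= not Z and Z or Z or (not (Z or not (Z and W or Z) and Z) and Z or Z) and Y   [complement / identity]
= not Z and Z or Z or (not (Z or not Z and Z) and Z or Z) and Y   [absorption]
= not Z and Z or Z or (not Z and Z or Z) and Y   [complement / identity]
= not Z and Z or Z   [absorption]
= Z   [complement / identity]

Z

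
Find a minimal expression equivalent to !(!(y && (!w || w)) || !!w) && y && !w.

y && !w

!(!(y && (!w || w)) || !!w) && y && !w
= !(!y || !!w) && y && !w
= y && !w && y && !w
= y && !w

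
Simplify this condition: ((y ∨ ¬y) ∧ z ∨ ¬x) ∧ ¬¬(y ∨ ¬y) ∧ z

((y ∨ ¬y) ∧ z ∨ ¬x) ∧ ¬¬(y ∨ ¬y) ∧ z
= ((y ∨ ¬y) ∧ z ∨ ¬x) ∧ (y ∨ ¬y) ∧ z
= (y ∨ ¬y) ∧ z
= z

z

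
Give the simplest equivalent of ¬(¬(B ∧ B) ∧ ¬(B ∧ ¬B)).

¬(¬(B ∧ B) ∧ ¬(B ∧ ¬B))
= B ∧ B ∨ B ∧ ¬B
= B

B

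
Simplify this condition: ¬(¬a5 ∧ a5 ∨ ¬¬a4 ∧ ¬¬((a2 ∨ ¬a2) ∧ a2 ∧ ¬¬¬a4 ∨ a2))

¬a4 ∨ ¬a2

¬(¬a5 ∧ a5 ∨ ¬¬a4 ∧ ¬¬((a2 ∨ ¬a2) ∧ a2 ∧ ¬¬¬a4 ∨ a2))
= ¬(¬¬a4 ∧ ¬¬((a2 ∨ ¬a2) ∧ a2 ∧ ¬¬¬a4 ∨ a2))   — complement / identity
= ¬(¬¬a4 ∧ ¬¬(a2 ∧ ¬¬¬a4 ∨ a2))   — complement / identity
= ¬(¬¬a4 ∧ ¬¬(a2 ∧ ¬a4 ∨ a2))   — double negation
= ¬a4 ∨ ¬(a2 ∧ ¬a4 ∨ a2)   — De Morgan
= ¬a4 ∨ ¬a2   — absorption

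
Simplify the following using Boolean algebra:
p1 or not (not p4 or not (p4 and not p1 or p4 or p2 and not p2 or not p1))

p1 or p4

p1 or not (not p4 or not (p4 and not p1 or p4 or p2 and not p2 or not p1))
= p1 or p4 and (p4 and not p1 or p4 or p2 and not p2 or not p1)
= p1 or p4 and (p4 or p2 and not p2 or not p1)
= p1 or p4 and (p4 or not p1)
= p1 or p4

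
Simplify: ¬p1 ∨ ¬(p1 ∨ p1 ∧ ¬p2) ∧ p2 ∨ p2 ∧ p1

¬p1 ∨ ¬(p1 ∨ p1 ∧ ¬p2) ∧ p2 ∨ p2 ∧ p1
= ¬p1 ∨ ¬p1 ∧ p2 ∨ p2 ∧ p1
= ¬p1 ∨ p2

¬p1 ∨ p2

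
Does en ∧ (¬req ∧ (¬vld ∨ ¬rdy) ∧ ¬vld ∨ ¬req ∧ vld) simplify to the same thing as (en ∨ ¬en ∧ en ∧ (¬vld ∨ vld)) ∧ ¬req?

Yes

E1: en ∧ (¬req ∧ (¬vld ∨ ¬rdy) ∧ ¬vld ∨ ¬req ∧ vld)
    = en ∧ (¬req ∧ ¬vld ∨ ¬req ∧ vld)
    = en ∧ ¬req
E2: (en ∨ ¬en ∧ en ∧ (¬vld ∨ vld)) ∧ ¬req
    = (en ∨ ¬en ∧ en) ∧ ¬req
    = en ∧ ¬req
Both reduce to en ∧ ¬req, so they are equivalent.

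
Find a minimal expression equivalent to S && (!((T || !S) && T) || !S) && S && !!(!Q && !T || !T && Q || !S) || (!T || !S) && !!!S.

S && (!((T || !S) && T) || !S) && S && !!(!Q && !T || !T && Q || !S) || (!T || !S) && !!!S
= S && (!((T || !S) && T) || !S) && S && !!(!T || !S) || (!T || !S) && !!!S   [distribution]
= S && (!T || !S) && S && !!(!T || !S) || (!T || !S) && !!!S   [absorption]
= S && (!T || !S) && S && (!T || !S) || (!T || !S) && !!!S   [double negation]
= S && (!T || !S) && S && (!T || !S) || (!T || !S) && !S   [double negation]
= S && (!T || !S) || (!T || !S) && !S   [idempotence]
= !T || !S   [distribution]

!T || !S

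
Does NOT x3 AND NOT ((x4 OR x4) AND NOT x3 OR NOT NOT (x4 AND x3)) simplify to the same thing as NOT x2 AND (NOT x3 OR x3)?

No

E1: NOT x3 AND NOT ((x4 OR x4) AND NOT x3 OR NOT NOT (x4 AND x3))
    = NOT x3 AND NOT ((x4 OR x4) AND NOT x3 OR x4 AND x3)   — double negation
    = NOT x3 AND NOT (x4 AND NOT x3 OR x4 AND x3)   — idempotence
    = NOT x3 AND NOT x4   — distribution
E2: NOT x2 AND (NOT x3 OR x3)
    = NOT x2   — complement / identity
These differ: at x2=1, x3=0, x4=0, E1 = 1 but E2 = 0.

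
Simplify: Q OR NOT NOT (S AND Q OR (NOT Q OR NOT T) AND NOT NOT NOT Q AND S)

Q OR S

Q OR NOT NOT (S AND Q OR (NOT Q OR NOT T) AND NOT NOT NOT Q AND S)
= Q OR NOT NOT (S AND Q OR (NOT Q OR NOT T) AND NOT Q AND S)   — double negation
= Q OR NOT NOT (S AND Q OR NOT Q AND S)   — absorption
= Q OR NOT NOT S   — distribution
= Q OR S   — double negation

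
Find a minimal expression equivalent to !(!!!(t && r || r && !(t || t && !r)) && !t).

r || t

!(!!!(t && r || r && !(t || t && !r)) && !t)
= !!(t && r || r && !(t || t && !r)) || t   — De Morgan
= t && r || r && !(t || t && !r) || t   — double negation
= t && r || r && !t || t   — absorption
= r || t   — distribution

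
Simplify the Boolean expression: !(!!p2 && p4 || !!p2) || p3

!p2 || p3

!(!!p2 && p4 || !!p2) || p3
= !!!p2 || p3   [absorption]
= !p2 || p3   [double negation]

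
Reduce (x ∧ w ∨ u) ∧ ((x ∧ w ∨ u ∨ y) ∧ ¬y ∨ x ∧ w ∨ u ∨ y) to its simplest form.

x ∧ w ∨ u

(x ∧ w ∨ u) ∧ ((x ∧ w ∨ u ∨ y) ∧ ¬y ∨ x ∧ w ∨ u ∨ y)
= (x ∧ w ∨ u) ∧ (x ∧ w ∨ u ∨ y)   — absorption
= x ∧ w ∨ u   — absorption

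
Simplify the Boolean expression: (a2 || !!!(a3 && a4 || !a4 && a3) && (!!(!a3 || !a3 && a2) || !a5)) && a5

(a2 || !!!(a3 && a4 || !a4 && a3) && (!!(!a3 || !a3 && a2) || !a5)) && a5
= (a2 || !!!(a3 && a4 || !a4 && a3) && (!!!a3 || !a5)) && a5   — absorption
= (a2 || !!!a3 && (!!!a3 || !a5)) && a5   — distribution
= (a2 || !!!a3) && a5   — absorption
= (a2 || !a3) && a5   — double negation

(a2 || !a3) && a5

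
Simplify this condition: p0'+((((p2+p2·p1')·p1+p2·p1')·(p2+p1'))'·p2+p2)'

p0'+((((p2+p2·p1')·p1+p2·p1')·(p2+p1'))'·p2+p2)'
= p0'+(((p2·p1+p2·p1')·(p2+p1'))'·p2+p2)'   [absorption]
= p0'+((p2·(p2+p1'))'·p2+p2)'   [distribution]
= p0'+(p2'·p2+p2)'   [absorption]
= p0'+p2'   [complement / identity]

p0'+p2'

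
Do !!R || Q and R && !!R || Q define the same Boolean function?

Yes

E1: !!R || Q
    = R || Q
E2: R && !!R || Q
    = R && R || Q
    = R || Q
Both reduce to R || Q, so they are equivalent.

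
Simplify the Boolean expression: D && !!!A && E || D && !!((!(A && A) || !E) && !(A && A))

D && !!!A && E || D && !!((!(A && A) || !E) && !(A && A))
= D && !!!A && E || D && !!!(A && A)
= D && !!!A && E || D && !!!A
= D && !!!A
= D && !A

D && !A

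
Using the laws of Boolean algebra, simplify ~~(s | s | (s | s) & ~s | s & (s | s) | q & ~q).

~~(s | s | (s | s) & ~s | s & (s | s) | q & ~q)
= ~~(s | s | (s | s) & ~s | s & (s | s))
= ~~(s | s | s | s)
= s | s | s | s
= s | s
= s

s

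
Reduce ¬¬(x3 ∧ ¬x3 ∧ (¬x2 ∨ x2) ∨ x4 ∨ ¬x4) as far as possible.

¬¬(x3 ∧ ¬x3 ∧ (¬x2 ∨ x2) ∨ x4 ∨ ¬x4)
= ¬¬(x3 ∧ ¬x3 ∨ x4 ∨ ¬x4)   — complement / identity
= ¬¬(x4 ∨ ¬x4)   — complement / identity
= x4 ∨ ¬x4   — double negation
= True   — complement

True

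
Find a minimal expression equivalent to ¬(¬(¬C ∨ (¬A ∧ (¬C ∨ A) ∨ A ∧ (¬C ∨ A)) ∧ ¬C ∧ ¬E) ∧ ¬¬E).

¬(¬(¬C ∨ (¬A ∧ (¬C ∨ A) ∨ A ∧ (¬C ∨ A)) ∧ ¬C ∧ ¬E) ∧ ¬¬E)
= ¬(¬(¬C ∨ (¬C ∨ A) ∧ ¬C ∧ ¬E) ∧ ¬¬E)   (distribution)
= ¬(¬(¬C ∨ ¬C ∧ ¬E) ∧ ¬¬E)   (absorption)
= ¬(¬¬C ∧ ¬¬E)   (absorption)
= ¬C ∨ ¬E   (De Morgan)

¬C ∨ ¬E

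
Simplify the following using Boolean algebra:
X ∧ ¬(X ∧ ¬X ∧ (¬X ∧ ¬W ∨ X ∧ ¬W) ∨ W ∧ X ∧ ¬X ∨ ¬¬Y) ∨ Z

X ∧ ¬Y ∨ Z

X ∧ ¬(X ∧ ¬X ∧ (¬X ∧ ¬W ∨ X ∧ ¬W) ∨ W ∧ X ∧ ¬X ∨ ¬¬Y) ∨ Z
= X ∧ ¬(X ∧ ¬X ∧ ¬W ∨ W ∧ X ∧ ¬X ∨ ¬¬Y) ∨ Z   — distribution
= X ∧ ¬(X ∧ ¬X ∨ ¬¬Y) ∨ Z   — distribution
= X ∧ ¬¬¬Y ∨ Z   — complement / identity
= X ∧ ¬Y ∨ Z   — double negation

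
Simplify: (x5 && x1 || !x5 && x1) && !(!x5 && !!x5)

(x5 && x1 || !x5 && x1) && !(!x5 && !!x5)
= x1 && !(!x5 && !!x5)   — distribution
= x1 && (x5 || !x5)   — De Morgan
= x1   — complement / identity

x1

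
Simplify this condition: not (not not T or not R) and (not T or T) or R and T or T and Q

not (not not T or not R) and (not T or T) or R and T or T and Q
= not (not not T or not R) or R and T or T and Q   [complement / identity]
= not T and R or R and T or T and Q   [De Morgan]
= R or T and Q   [distribution]

R or T and Q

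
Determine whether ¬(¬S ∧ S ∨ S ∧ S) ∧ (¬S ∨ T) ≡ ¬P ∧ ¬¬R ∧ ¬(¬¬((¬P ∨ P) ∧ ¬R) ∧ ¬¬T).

E1: ¬(¬S ∧ S ∨ S ∧ S) ∧ (¬S ∨ T)
    = ¬S ∧ (¬S ∨ T)
    = ¬S
E2: ¬P ∧ ¬¬R ∧ ¬(¬¬((¬P ∨ P) ∧ ¬R) ∧ ¬¬T)
    = ¬P ∧ ¬¬R ∧ (¬((¬P ∨ P) ∧ ¬R) ∨ ¬T)
    = ¬P ∧ ¬¬R ∧ (¬¬R ∨ ¬T)
    = ¬P ∧ ¬¬R
    = ¬P ∧ R
These differ: at P=1, R=0, S=0, T=0, E1 = 1 but E2 = 0.

No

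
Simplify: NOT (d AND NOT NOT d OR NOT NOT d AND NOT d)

NOT (d AND NOT NOT d OR NOT NOT d AND NOT d)
= NOT NOT NOT d
= NOT d

NOT d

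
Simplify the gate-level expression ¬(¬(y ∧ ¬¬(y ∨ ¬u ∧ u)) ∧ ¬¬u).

y ∨ ¬u

¬(¬(y ∧ ¬¬(y ∨ ¬u ∧ u)) ∧ ¬¬u)
= y ∧ ¬¬(y ∨ ¬u ∧ u) ∨ ¬u   (De Morgan)
= y ∧ (y ∨ ¬u ∧ u) ∨ ¬u   (double negation)
= y ∧ y ∨ ¬u   (complement / identity)
= y ∨ ¬u   (idempotence)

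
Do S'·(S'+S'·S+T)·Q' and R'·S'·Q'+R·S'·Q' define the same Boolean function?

E1: S'·(S'+S'·S+T)·Q'
    = S'·(S'+T)·Q'   [complement / identity]
    = S'·Q'   [absorption]
E2: R'·S'·Q'+R·S'·Q'
    = S'·Q'   [distribution]
Both reduce to S'·Q', so they are equivalent.

Yes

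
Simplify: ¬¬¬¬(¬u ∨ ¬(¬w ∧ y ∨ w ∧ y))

¬¬¬¬(¬u ∨ ¬(¬w ∧ y ∨ w ∧ y))
= ¬¬(¬u ∨ ¬(¬w ∧ y ∨ w ∧ y))   — double negation
= ¬¬(¬u ∨ ¬y)   — distribution
= ¬u ∨ ¬y   — double negation

¬u ∨ ¬y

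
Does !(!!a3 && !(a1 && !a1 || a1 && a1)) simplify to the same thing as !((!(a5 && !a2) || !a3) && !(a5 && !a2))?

E1: !(!!a3 && !(a1 && !a1 || a1 && a1))
    = !a3 || a1 && !a1 || a1 && a1   — De Morgan
    = !a3 || a1   — distribution
E2: !((!(a5 && !a2) || !a3) && !(a5 && !a2))
    = !!(a5 && !a2)   — absorption
    = a5 && !a2   — double negation
These differ: at a1=1, a2=0, a3=0, a5=0, E1 = 1 but E2 = 0.

No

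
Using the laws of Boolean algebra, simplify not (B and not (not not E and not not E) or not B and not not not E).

not (B and not (not not E and not not E) or not B and not not not E)
= not (B and not not not E or not B and not not not E)   — idempotence
= not not not not E   — distribution
= not not E   — double negation
= E   — double negation

E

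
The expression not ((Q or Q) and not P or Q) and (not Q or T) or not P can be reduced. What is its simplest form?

not ((Q or Q) and not P or Q) and (not Q or T) or not P
= not (Q and not P or Q) and (not Q or T) or not P   [idempotence]
= not Q and (not Q or T) or not P   [absorption]
= not Q or not P   [absorption]

not Q or not P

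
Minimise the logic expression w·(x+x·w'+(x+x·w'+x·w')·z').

w·(x+x·w'+(x+x·w'+x·w')·z')
= w·(x+x·w'+(x+x·w')·z')
= w·(x+x·w')
= w·x

w·x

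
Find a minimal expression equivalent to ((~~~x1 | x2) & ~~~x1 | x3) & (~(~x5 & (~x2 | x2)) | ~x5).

~x1 | x3

((~~~x1 | x2) & ~~~x1 | x3) & (~(~x5 & (~x2 | x2)) | ~x5)
= ((~~~x1 | x2) & ~~~x1 | x3) & (~~x5 | ~x5)
= ((~~~x1 | x2) & ~~~x1 | x3) & (x5 | ~x5)
= (~~~x1 | x3) & (x5 | ~x5)
= (~x1 | x3) & (x5 | ~x5)
= ~x1 | x3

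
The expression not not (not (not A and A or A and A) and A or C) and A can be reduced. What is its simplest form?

C and A

not not (not (not A and A or A and A) and A or C) and A
= (not (not A and A or A and A) and A or C) and A
= (not A and A or C) and A
= C and A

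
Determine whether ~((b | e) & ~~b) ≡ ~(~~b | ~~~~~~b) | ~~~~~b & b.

Yes

E1: ~((b | e) & ~~b)
    = ~((b | e) & b)   (double negation)
    = ~b   (absorption)
E2: ~(~~b | ~~~~~~b) | ~~~~~b & b
    = ~b & ~~~~~b | ~~~~~b & b   (De Morgan)
    = ~~~~~b   (distribution)
    = ~~~b   (double negation)
    = ~b   (double negation)
Both reduce to ~b, so they are equivalent.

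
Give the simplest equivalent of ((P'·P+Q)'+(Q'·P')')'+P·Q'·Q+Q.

((P'·P+Q)'+(Q'·P')')'+P·Q'·Q+Q
= (P'·P+Q)·Q'·P'+P·Q'·Q+Q   — De Morgan
= Q·Q'·P'+P·Q'·Q+Q   — complement / identity
= Q·(Q'·P'+P·Q')+Q   — distribution
= Q·Q'+Q   — distribution
= Q   — complement / identity

Q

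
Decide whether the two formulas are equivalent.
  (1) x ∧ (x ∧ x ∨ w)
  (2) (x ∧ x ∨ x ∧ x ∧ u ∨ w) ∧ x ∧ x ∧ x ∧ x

Yes

E1: x ∧ (x ∧ x ∨ w)
    = x ∧ (x ∨ w)   [idempotence]
    = x   [absorption]
E2: (x ∧ x ∨ x ∧ x ∧ u ∨ w) ∧ x ∧ x ∧ x ∧ x
    = (x ∧ x ∨ w) ∧ x ∧ x ∧ x ∧ x   [absorption]
    = (x ∧ x ∨ w) ∧ x ∧ x   [idempotence]
    = x ∧ x   [absorption]
    = x   [idempotence]
Both reduce to x, so they are equivalent.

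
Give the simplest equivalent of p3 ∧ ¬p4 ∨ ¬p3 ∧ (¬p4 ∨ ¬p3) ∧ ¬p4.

¬p4

p3 ∧ ¬p4 ∨ ¬p3 ∧ (¬p4 ∨ ¬p3) ∧ ¬p4
= p3 ∧ ¬p4 ∨ ¬p3 ∧ ¬p4
= ¬p4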